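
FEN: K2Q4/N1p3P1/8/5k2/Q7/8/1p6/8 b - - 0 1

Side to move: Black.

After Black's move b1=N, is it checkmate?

no

After b1=N: white king on a8; in check: no.
White is not in check, so this cannot be checkmate.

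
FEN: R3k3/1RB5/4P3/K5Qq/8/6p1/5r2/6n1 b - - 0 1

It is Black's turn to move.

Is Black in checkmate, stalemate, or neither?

checkmate

Black to move; black king on e8.
In check: yes, from the white rook on a8.
King squares — d7: attacked by Pe6; e7: attacked by Qg5; f7: attacked by Pe6; d8: attacked by Qg5; f8: attacked by Ra8.
Legal moves for Black: none.
In check with no legal moves → checkmate.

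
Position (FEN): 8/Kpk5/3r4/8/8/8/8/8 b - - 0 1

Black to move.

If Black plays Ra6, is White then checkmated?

yes

After Ra6: white king on a7; in check: yes, from the black rook on a6.
King squares — a6: attacked by Pb7; b6: attacked by Ra6; b7: attacked by Kc7; a8: attacked by Ra6; b8: attacked by Kc7.
White has no legal moves → checkmate.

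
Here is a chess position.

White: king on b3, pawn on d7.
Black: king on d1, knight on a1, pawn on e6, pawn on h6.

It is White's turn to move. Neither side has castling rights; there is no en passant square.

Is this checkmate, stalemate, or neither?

White to move; white king on b3.
In check: yes, from the black knight on a1.
King squares — a2: available; b2: available; c2: attacked by Na1; a3: available; c3: available; a4: available; b4: available; c4: available.
Legal moves for White: Kc4, Kb4, Ka4, Kc3, Ka3, Kb2, Ka2.
White is in check but has 7 legal moves → neither.

neither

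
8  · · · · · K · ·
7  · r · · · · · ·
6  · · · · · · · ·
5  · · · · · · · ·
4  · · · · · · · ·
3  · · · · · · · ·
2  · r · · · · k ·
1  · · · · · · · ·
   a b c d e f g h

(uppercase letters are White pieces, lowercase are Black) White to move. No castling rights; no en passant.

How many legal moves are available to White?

White to move; king on f8.
In check: no.
Legal moves: Kg8, Ke8.
Count: 2.

2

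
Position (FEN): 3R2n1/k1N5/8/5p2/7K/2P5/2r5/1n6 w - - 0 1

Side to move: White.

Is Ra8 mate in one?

no

After Ra8: black king on a7; in check: yes, from the white rook on a8.
Black has 2 legal replies: Kb7, Kb6.
In check but a legal move exists → not checkmate.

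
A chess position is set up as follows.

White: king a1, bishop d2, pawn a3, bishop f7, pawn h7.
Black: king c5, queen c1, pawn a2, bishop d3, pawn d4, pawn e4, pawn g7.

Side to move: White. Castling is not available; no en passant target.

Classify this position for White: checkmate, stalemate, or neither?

White to move; white king on a1.
In check: yes, from the black queen on c1.
King squares — b1: attacked by Qc1; a2: available; b2: attacked by Qc1.
Legal moves for White: Kxa2, Bxc1.
White is in check but has 2 legal moves → neither.

neither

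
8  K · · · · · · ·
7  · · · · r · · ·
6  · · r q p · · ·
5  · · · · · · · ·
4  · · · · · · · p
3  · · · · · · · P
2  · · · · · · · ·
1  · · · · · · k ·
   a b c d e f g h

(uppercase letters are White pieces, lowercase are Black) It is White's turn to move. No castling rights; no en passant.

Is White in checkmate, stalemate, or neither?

stalemate

White to move; white king on a8.
In check: no.
King squares — a7: attacked by Re7; b7: attacked by Re7; b8: attacked by Qd6.
Legal moves for White: none.
Not in check and no legal moves → stalemate.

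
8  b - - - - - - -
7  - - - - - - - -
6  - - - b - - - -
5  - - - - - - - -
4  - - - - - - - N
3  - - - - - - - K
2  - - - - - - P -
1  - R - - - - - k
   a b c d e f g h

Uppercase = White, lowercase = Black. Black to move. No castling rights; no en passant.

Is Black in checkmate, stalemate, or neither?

checkmate

Black to move; black king on h1.
In check: yes, from the white rook on b1.
King squares — g1: attacked by Rb1; g2: attacked by Kh3; h2: attacked by Kh3.
Legal moves for Black: none.
In check with no legal moves → checkmate.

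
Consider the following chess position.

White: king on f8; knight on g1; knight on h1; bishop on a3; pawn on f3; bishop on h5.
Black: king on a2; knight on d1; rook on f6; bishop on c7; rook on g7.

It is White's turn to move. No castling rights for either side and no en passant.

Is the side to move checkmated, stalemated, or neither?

White to move; white king on f8.
In check: yes, from the black rook on f6.
King squares — e7: attacked by Rg7; f7: attacked by Rf6; g7: available; e8: available; g8: attacked by Rg7.
Legal moves for White: Ke8, Kxg7, Bf7+.
White is in check but has 3 legal moves → neither.

neither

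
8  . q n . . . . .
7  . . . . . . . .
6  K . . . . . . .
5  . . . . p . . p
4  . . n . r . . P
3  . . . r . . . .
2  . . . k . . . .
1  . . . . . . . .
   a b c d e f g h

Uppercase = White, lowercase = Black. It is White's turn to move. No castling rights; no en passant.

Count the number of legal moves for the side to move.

White to move; king on a6.
In check: no.
Legal moves: none.
Count: 0.

0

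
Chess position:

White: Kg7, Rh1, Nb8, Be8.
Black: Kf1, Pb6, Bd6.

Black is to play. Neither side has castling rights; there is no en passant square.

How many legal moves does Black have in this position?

3

Black to move; king on f1.
In check: yes, from the white rook on h1.
Legal moves: Kg2, Kf2, Ke2.
Count: 3.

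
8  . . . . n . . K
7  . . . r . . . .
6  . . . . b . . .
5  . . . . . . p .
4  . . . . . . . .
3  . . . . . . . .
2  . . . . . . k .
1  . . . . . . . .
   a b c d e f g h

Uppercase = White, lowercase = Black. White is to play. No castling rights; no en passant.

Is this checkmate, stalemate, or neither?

White to move; white king on h8.
In check: no.
King squares — g7: attacked by Rd7; h7: attacked by Rd7; g8: attacked by Be6.
Legal moves for White: none.
Not in check and no legal moves → stalemate.

stalemate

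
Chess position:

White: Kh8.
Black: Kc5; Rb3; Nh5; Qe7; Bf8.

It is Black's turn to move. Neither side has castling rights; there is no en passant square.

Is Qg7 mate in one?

After Qg7: white king on h8; in check: yes, from the black queen on g7.
King squares — g7: attacked by Nh5; h7: attacked by Qg7; g8: attacked by Qg7.
White has no legal moves → checkmate.

yes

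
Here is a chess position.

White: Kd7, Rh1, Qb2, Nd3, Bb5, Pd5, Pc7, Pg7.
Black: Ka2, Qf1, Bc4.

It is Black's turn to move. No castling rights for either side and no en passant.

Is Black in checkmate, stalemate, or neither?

checkmate

Black to move; black king on a2.
In check: yes, from the white queen on b2.
King squares — a1: attacked by Qb2; b1: attacked by Qb2; b2: attacked by Nd3; a3: attacked by Qb2; b3: attacked by Qb2.
Legal moves for Black: none.
In check with no legal moves → checkmate.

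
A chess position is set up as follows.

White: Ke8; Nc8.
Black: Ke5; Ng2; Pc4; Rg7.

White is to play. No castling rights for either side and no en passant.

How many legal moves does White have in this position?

White to move; king on e8.
In check: no.
Legal moves: Kf8, Kd8, Ne7, Na7, Nd6, Nb6.
Count: 6.

6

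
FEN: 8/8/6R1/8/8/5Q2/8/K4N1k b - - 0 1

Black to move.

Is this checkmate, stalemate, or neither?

checkmate

Black to move; black king on h1.
In check: yes, from the white queen on f3.
King squares — g1: attacked by Rg6; g2: attacked by Qf3; h2: attacked by Nf1.
Legal moves for Black: none.
In check with no legal moves → checkmate.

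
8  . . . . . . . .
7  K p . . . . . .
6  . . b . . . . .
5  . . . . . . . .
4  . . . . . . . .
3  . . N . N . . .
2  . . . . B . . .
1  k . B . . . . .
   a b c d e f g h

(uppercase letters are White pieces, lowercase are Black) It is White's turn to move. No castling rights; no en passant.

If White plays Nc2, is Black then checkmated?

yes

After Nc2: black king on a1; in check: yes, from the white knight on c2.
King squares — b1: attacked by Nc3; a2: attacked by Nc3; b2: attacked by Bc1.
Black has no legal moves → checkmate.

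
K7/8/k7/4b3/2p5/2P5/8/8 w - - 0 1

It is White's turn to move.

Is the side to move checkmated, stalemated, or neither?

White to move; white king on a8.
In check: no.
King squares — a7: attacked by Ka6; b7: attacked by Ka6; b8: attacked by Be5.
Legal moves for White: none.
Not in check and no legal moves → stalemate.

stalemate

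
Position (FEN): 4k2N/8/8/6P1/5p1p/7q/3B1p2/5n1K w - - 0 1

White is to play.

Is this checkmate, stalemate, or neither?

checkmate

White to move; white king on h1.
In check: yes, from the black queen on h3.
King squares — g1: attacked by Pf2; g2: attacked by Qh3; h2: attacked by Nf1.
Legal moves for White: none.
In check with no legal moves → checkmate.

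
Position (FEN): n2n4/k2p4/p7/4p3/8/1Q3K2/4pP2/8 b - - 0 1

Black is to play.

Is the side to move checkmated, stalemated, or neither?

neither

Black to move; black king on a7.
In check: no.
Legal moves for Black: Nf7, Nb7, Ne6, Nc6, Nc7, Nb6, d6, a5, e4+, e1=Q, e1=R, e1=B, e1=N+, d5.
Black has 14 legal moves and is not in check → neither.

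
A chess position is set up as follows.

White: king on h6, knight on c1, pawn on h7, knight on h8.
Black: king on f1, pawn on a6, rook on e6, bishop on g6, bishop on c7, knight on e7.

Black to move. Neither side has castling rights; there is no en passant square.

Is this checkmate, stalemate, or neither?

neither

Black to move; black king on f1.
In check: no.
Legal moves for Black include: Ng8+, Nc8, Nc6, Nf5+, Nd5, Bd8, Bb8, Bd6, Bb6, Be5, Ba5, Bf4+, Bg3, Bh2, Be8+, Bxh7+, Bf7+, Bh5+, ... (list truncated; more exist).
Black has legal moves and is not in check → neither.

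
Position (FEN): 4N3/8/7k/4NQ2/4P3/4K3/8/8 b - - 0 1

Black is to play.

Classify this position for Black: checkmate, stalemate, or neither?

Black to move; black king on h6.
In check: no.
King squares — g5: attacked by Qf5; h5: attacked by Qf5; g6: attacked by Ne5; g7: attacked by Ne8; h7: attacked by Qf5.
Legal moves for Black: none.
Not in check and no legal moves → stalemate.

stalemate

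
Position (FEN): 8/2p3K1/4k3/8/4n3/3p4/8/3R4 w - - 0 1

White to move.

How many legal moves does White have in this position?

White to move; king on g7.
In check: no.
Legal moves: Kh8, Kg8, Kf8, Kh7, Kh6, Kg6, Rxd3, Rd2, Rh1, Rg1, Rf1, Re1, Rc1, Rb1, Ra1.
Count: 15.

15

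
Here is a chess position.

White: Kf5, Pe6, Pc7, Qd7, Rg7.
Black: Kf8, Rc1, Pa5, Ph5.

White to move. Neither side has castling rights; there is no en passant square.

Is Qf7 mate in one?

yes

After Qf7: black king on f8; in check: yes, from the white queen on f7.
King squares — e7: attacked by Qf7; f7: attacked by Pe6; g7: attacked by Qf7; e8: attacked by Qf7; g8: attacked by Qf7.
Black has no legal moves → checkmate.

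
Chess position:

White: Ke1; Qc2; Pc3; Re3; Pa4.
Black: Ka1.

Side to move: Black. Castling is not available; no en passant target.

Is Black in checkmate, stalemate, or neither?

stalemate

Black to move; black king on a1.
In check: no.
King squares — b1: attacked by Qc2; a2: attacked by Qc2; b2: attacked by Qc2.
Legal moves for Black: none.
Not in check and no legal moves → stalemate.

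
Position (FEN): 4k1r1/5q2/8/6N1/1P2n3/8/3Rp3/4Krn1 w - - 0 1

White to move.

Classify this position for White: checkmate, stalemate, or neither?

checkmate

White to move; white king on e1.
In check: yes, from the black rook on f1.
King squares — d1: attacked by Rf1; f1: attacked by Pe2; d2: own rook; e2: attacked by Ng1; f2: attacked by Rf1.
Legal moves for White: none.
In check with no legal moves → checkmate.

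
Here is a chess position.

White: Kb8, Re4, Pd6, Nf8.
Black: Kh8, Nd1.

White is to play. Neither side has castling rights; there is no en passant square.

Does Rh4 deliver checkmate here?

no

After Rh4: black king on h8; in check: yes, from the white rook on h4.
Black has 2 legal replies: Kg8, Kg7.
In check but a legal move exists → not checkmate.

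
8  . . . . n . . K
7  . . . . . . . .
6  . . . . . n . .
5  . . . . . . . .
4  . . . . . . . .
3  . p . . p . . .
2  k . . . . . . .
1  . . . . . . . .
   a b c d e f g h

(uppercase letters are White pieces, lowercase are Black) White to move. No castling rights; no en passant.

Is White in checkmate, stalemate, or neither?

stalemate

White to move; white king on h8.
In check: no.
King squares — g7: attacked by Ne8; h7: attacked by Nf6; g8: attacked by Nf6.
Legal moves for White: none.
Not in check and no legal moves → stalemate.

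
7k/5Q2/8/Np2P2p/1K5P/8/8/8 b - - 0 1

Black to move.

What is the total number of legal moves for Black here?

Black to move; king on h8.
In check: no.
Legal moves: none.
Count: 0.

0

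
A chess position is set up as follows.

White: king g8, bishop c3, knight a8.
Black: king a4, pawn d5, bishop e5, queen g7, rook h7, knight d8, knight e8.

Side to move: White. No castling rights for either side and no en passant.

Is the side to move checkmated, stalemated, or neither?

White to move; white king on g8.
In check: yes, from the black queen on g7.
King squares — f7: attacked by Qg7; g7: attacked by Be5; h7: attacked by Qg7; f8: attacked by Qg7; h8: attacked by Qg7.
Legal moves for White: none.
In check with no legal moves → checkmate.

checkmate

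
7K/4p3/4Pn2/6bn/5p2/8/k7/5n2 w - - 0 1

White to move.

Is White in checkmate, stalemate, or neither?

stalemate

White to move; white king on h8.
In check: no.
King squares — g7: attacked by Nh5; h7: attacked by Nf6; g8: attacked by Nf6.
Legal moves for White: none.
Not in check and no legal moves → stalemate.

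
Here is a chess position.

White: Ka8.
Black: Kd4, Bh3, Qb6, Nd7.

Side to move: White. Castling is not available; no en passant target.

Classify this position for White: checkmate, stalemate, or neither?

stalemate

White to move; white king on a8.
In check: no.
King squares — a7: attacked by Qb6; b7: attacked by Qb6; b8: attacked by Qb6.
Legal moves for White: none.
Not in check and no legal moves → stalemate.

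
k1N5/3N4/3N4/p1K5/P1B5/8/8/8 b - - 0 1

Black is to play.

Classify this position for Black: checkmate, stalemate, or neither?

Black to move; black king on a8.
In check: no.
King squares — a7: attacked by Nc8; b7: attacked by Nd6; b8: attacked by Nd7.
Legal moves for Black: none.
Not in check and no legal moves → stalemate.

stalemate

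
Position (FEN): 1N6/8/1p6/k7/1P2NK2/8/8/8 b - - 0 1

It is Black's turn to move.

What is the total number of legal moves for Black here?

Black to move; king on a5.
In check: yes, from the white pawn on b4.
Legal moves: Kb5, Kxb4, Ka4.
Count: 3.

3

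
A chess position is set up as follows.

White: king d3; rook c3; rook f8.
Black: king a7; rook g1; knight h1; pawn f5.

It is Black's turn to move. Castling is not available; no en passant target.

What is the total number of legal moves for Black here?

Black to move; king on a7.
In check: no.
Legal moves: Kb7, Kb6, Ka6, Ng3, Nf2+, Rg8, Rg7, Rg6, Rg5, Rg4, Rg3+, Rg2, Rf1, Re1, Rd1+, Rc1, Rb1, Ra1, f4.
Count: 19.

19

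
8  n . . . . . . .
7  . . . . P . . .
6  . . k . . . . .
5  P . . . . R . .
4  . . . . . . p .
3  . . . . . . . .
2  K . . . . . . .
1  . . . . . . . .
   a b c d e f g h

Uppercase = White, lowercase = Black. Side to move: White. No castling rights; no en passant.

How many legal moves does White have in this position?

23

White to move; king on a2.
In check: no.
Legal moves: Rf8, Rf7, Rf6+, Rh5, Rg5, Re5, Rd5, Rc5+, Rb5, Rf4, Rf3, Rf2, Rf1, Kb3, Ka3, Kb2, Kb1, Ka1, e8=Q+, e8=R, e8=B+, e8=N, a6.
Count: 23.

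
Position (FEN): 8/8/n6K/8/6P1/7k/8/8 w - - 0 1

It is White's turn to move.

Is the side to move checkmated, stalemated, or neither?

neither

White to move; white king on h6.
In check: no.
Legal moves for White: Kh7, Kg7, Kg6, Kh5, Kg5, g5.
White has 6 legal moves and is not in check → neither.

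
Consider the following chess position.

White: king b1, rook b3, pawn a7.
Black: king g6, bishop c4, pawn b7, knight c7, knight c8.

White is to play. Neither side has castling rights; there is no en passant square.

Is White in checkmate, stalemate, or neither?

neither

White to move; white king on b1.
In check: no.
Legal moves for White include: Rxb7, Rb6+, Rb5, Rb4, Rh3, Rg3+, Rf3, Re3, Rd3, Rc3, Ra3, Rb2, Kc2, Kb2, Ka2, Kc1, Ka1, a8=Q, ... (list truncated; more exist).
White has legal moves and is not in check → neither.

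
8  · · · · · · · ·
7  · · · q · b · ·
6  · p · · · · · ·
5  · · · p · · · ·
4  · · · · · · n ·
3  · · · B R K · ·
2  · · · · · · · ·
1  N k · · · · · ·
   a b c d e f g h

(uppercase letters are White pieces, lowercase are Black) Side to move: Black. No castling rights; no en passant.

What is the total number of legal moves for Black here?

Black to move; king on b1.
In check: yes, from the white bishop on d3.
Legal moves: Kb2, Ka2, Kc1, Kxa1.
Count: 4.

4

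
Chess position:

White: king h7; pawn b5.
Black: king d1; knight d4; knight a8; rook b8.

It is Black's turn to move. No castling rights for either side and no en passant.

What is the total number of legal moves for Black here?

24

Black to move; king on d1.
In check: no.
Legal moves: Rh8+, Rg8, Rf8, Re8, Rd8, Rc8, Rb7+, Rb6, Rxb5, Nc7, Nb6, Ne6, Nc6, Nf5, Nxb5, Nf3, Nb3, Ne2, Nc2, Ke2, Kd2, Kc2, Ke1, Kc1.
Count: 24.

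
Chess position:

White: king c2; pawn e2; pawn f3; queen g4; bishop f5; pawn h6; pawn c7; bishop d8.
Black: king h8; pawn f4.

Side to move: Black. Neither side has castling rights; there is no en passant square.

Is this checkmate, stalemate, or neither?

stalemate

Black to move; black king on h8.
In check: no.
King squares — g7: attacked by Qg4; h7: attacked by Bf5; g8: attacked by Qg4.
Legal moves for Black: none.
Not in check and no legal moves → stalemate.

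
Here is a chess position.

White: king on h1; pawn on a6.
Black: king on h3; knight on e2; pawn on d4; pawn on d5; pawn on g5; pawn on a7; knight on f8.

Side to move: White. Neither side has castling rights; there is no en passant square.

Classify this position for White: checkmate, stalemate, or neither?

White to move; white king on h1.
In check: no.
King squares — g1: attacked by Ne2; g2: attacked by Kh3; h2: attacked by Kh3.
Legal moves for White: none.
Not in check and no legal moves → stalemate.

stalemate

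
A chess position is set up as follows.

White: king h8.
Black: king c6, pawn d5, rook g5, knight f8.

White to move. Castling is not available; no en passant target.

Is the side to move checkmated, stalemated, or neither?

stalemate

White to move; white king on h8.
In check: no.
King squares — g7: attacked by Rg5; h7: attacked by Nf8; g8: attacked by Rg5.
Legal moves for White: none.
Not in check and no legal moves → stalemate.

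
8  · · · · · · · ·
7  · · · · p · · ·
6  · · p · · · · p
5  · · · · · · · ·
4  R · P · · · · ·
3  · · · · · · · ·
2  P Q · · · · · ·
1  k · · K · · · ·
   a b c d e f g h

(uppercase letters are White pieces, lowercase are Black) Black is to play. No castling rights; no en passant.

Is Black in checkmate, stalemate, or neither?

neither

Black to move; black king on a1.
In check: yes, from the white queen on b2.
King squares — b1: attacked by Qb2; a2: attacked by Qb2; b2: available.
Legal moves for Black: Kxb2.
Black is in check but has 1 legal move → neither.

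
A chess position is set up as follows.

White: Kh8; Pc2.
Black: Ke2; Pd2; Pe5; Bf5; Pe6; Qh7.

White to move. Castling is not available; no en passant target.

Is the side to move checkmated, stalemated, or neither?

checkmate

White to move; white king on h8.
In check: yes, from the black queen on h7.
King squares — g7: attacked by Qh7; h7: attacked by Bf5; g8: attacked by Qh7.
Legal moves for White: none.
In check with no legal moves → checkmate.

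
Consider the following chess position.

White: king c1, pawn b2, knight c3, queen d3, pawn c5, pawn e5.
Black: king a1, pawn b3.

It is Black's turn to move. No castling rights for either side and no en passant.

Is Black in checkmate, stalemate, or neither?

stalemate

Black to move; black king on a1.
In check: no.
King squares — b1: attacked by Kc1; a2: attacked by Nc3; b2: attacked by Kc1.
Legal moves for Black: none.
Not in check and no legal moves → stalemate.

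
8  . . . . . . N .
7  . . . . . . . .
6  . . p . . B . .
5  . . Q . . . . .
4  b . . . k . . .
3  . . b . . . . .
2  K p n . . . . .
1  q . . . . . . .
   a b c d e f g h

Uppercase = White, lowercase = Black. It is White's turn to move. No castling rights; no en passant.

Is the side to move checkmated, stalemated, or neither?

checkmate

White to move; white king on a2.
In check: yes, from the black queen on a1.
King squares — a1: attacked by Pb2; b1: attacked by Qa1; b2: attacked by Qa1; a3: attacked by Qa1; b3: attacked by Ba4.
Legal moves for White: none.
In check with no legal moves → checkmate.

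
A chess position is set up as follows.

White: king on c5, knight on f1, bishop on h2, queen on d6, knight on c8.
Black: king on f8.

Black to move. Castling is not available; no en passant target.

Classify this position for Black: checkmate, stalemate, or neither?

Black to move; black king on f8.
In check: yes, from the white queen on d6.
Legal moves for Black: Kg8, Ke8, Kg7, Kf7.
Black is in check but has 4 legal moves → neither.

neither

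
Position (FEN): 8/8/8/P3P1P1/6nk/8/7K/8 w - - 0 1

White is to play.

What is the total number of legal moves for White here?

White to move; king on h2.
In check: yes, from the black knight on g4.
Legal moves: Kg2, Kh1, Kg1.
Count: 3.

3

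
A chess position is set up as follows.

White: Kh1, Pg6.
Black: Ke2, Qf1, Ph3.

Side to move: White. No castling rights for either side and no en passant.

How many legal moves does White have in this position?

White to move; king on h1.
In check: yes, from the black queen on f1.
Legal moves: Kh2.
Count: 1.

1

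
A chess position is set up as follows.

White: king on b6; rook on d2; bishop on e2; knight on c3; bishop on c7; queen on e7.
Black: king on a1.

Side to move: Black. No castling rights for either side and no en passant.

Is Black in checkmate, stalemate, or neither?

Black to move; black king on a1.
In check: no.
King squares — b1: attacked by Nc3; a2: attacked by Rd2; b2: attacked by Rd2.
Legal moves for Black: none.
Not in check and no legal moves → stalemate.

stalemate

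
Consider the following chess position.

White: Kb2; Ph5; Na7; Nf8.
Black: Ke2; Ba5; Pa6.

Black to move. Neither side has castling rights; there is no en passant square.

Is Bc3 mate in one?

no

After Bc3: white king on b2; in check: yes, from the black bishop on c3.
White has 7 legal replies: Kxc3, Kb3, Ka3, Kc2, Ka2, Kc1, Kb1.
In check but a legal move exists → not checkmate.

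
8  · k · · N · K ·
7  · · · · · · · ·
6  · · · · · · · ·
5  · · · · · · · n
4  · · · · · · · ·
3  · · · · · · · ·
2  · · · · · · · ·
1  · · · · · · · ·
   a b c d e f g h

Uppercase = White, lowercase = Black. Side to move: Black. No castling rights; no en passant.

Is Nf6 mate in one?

After Nf6: white king on g8; in check: yes, from the black knight on f6.
White has 5 legal replies: Kh8, Kf8, Kg7, Kf7, Nxf6.
In check but a legal move exists → not checkmate.

no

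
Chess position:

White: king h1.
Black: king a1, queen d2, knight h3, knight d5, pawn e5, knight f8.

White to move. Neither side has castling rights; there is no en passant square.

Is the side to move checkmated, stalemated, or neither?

White to move; white king on h1.
In check: no.
King squares — g1: attacked by Nh3; g2: attacked by Qd2; h2: attacked by Qd2.
Legal moves for White: none.
Not in check and no legal moves → stalemate.

stalemate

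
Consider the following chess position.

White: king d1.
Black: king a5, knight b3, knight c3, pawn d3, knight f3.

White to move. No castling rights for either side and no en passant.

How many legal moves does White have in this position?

0

White to move; king on d1.
In check: yes, from the black knight on c3.
Legal moves: none.
Count: 0.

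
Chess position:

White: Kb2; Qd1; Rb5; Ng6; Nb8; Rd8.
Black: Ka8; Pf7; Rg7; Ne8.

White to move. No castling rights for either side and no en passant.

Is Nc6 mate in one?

yes

After Nc6: black king on a8; in check: yes, from the white rook on d8.
King squares — a7: attacked by Nc6; b7: attacked by Rb5; b8: attacked by Rb5.
Black has no legal moves → checkmate.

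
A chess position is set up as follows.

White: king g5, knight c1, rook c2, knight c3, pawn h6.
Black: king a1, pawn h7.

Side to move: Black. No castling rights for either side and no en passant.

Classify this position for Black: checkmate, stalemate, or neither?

Black to move; black king on a1.
In check: no.
King squares — b1: attacked by Nc3; a2: attacked by Nc1; b2: attacked by Rc2.
Legal moves for Black: none.
Not in check and no legal moves → stalemate.

stalemate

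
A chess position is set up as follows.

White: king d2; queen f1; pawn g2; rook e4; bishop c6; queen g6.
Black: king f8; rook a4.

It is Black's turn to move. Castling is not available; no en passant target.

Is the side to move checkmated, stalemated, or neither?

Black to move; black king on f8.
In check: yes, from the white queen on f1.
King squares — e7: attacked by Re4; f7: attacked by Qf1; g7: attacked by Qg6; e8: attacked by Re4; g8: attacked by Qg6.
Legal moves for Black: none.
In check with no legal moves → checkmate.

checkmate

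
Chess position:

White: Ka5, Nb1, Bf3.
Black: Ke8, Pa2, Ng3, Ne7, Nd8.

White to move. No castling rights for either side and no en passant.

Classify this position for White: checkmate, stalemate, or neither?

White to move; white king on a5.
In check: no.
Legal moves for White include: Kb6, Ka6, Kb5, Kb4, Ka4, Ba8, Bb7, Bc6+, Bh5+, Bd5, Bg4, Be4, Bg2, Be2, Bh1, Bd1, Nc3, Na3, ... (list truncated; more exist).
White has legal moves and is not in check → neither.

neither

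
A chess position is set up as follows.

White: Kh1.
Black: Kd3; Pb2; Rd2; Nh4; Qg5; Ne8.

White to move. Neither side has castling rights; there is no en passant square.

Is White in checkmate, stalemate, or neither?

White to move; white king on h1.
In check: no.
King squares — g1: attacked by Qg5; g2: attacked by Rd2; h2: attacked by Rd2.
Legal moves for White: none.
Not in check and no legal moves → stalemate.

stalemate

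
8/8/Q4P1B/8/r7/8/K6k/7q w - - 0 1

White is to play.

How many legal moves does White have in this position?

3

White to move; king on a2.
In check: yes, from the black rook on a4.
Legal moves: Kb3, Kb2, Qxa4.
Count: 3.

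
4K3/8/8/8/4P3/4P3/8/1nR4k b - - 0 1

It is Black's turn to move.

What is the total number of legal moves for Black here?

Black to move; king on h1.
In check: yes, from the white rook on c1.
Legal moves: Kh2, Kg2.
Count: 2.

2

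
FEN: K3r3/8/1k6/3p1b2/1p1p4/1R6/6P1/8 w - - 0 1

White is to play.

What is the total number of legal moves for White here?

0

White to move; king on a8.
In check: yes, from the black rook on e8.
Legal moves: none.
Count: 0.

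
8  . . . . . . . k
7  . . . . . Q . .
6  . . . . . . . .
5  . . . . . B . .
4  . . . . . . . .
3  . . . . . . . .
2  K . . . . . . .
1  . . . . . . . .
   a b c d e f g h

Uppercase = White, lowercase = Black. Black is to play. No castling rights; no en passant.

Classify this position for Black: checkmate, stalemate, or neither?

stalemate

Black to move; black king on h8.
In check: no.
King squares — g7: attacked by Qf7; h7: attacked by Bf5; g8: attacked by Qf7.
Legal moves for Black: none.
Not in check and no legal moves → stalemate.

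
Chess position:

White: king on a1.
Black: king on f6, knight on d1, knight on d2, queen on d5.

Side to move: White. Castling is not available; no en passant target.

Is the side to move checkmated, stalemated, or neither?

White to move; white king on a1.
In check: no.
King squares — b1: attacked by Nd2; a2: attacked by Qd5; b2: attacked by Nd1.
Legal moves for White: none.
Not in check and no legal moves → stalemate.

stalemate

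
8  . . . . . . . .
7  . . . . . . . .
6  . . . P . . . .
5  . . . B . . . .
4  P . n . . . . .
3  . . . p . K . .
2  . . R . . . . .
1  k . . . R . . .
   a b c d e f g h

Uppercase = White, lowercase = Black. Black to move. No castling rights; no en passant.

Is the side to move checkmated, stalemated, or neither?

Black to move; black king on a1.
In check: yes, from the white rook on e1.
King squares — b1: attacked by Re1; a2: attacked by Rc2; b2: attacked by Rc2.
Legal moves for Black: none.
In check with no legal moves → checkmate.

checkmate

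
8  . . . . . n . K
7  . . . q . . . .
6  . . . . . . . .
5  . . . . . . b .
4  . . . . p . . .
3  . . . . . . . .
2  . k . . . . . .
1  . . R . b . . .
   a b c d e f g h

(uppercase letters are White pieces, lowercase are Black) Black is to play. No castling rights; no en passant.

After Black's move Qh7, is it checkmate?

After Qh7: white king on h8; in check: yes, from the black queen on h7.
King squares — g7: attacked by Qh7; h7: attacked by Nf8; g8: attacked by Qh7.
White has no legal moves → checkmate.

yes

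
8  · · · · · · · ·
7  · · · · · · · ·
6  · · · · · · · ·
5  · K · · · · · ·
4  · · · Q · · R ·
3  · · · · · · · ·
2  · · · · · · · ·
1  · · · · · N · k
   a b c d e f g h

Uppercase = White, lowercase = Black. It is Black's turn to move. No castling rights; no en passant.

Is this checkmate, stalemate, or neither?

stalemate

Black to move; black king on h1.
In check: no.
King squares — g1: attacked by Qd4; g2: attacked by Rg4; h2: attacked by Nf1.
Legal moves for Black: none.
Not in check and no legal moves → stalemate.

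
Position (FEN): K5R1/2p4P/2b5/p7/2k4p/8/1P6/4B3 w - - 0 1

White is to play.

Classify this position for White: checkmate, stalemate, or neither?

White to move; white king on a8.
In check: yes, from the black bishop on c6.
Legal moves for White: Kb8, Ka7.
White is in check but has 2 legal moves → neither.

neither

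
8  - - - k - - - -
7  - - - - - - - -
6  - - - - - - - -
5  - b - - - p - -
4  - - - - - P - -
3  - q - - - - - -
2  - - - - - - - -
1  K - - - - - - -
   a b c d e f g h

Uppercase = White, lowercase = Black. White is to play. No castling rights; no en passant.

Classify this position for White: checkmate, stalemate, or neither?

stalemate

White to move; white king on a1.
In check: no.
King squares — b1: attacked by Qb3; a2: attacked by Qb3; b2: attacked by Qb3.
Legal moves for White: none.
Not in check and no legal moves → stalemate.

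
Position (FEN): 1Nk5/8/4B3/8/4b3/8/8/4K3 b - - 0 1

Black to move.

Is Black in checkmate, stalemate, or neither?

neither

Black to move; black king on c8.
In check: yes, from the white bishop on e6.
King squares — b7: available; c7: available; d7: attacked by Be6; b8: available; d8: available.
Legal moves for Black: Kd8, Kxb8, Kc7, Kb7.
Black is in check but has 4 legal moves → neither.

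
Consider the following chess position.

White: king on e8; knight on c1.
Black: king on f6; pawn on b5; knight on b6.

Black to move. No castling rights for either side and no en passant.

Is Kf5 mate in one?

After Kf5: white king on e8; in check: no.
White is not in check, so this cannot be checkmate.

no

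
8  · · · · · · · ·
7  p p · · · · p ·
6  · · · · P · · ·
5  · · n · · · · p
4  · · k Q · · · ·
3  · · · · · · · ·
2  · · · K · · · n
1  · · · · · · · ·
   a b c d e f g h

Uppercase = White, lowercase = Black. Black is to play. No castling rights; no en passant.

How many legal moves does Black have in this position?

Black to move; king on c4.
In check: yes, from the white queen on d4.
Legal moves: Kb5, Kxd4, Kb3.
Count: 3.

3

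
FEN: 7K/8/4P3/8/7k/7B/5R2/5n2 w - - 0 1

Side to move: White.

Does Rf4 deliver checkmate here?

After Rf4: black king on h4; in check: yes, from the white rook on f4.
Black has 4 legal replies: Kh5, Kg5, Kxh3, Kg3.
In check but a legal move exists → not checkmate.

no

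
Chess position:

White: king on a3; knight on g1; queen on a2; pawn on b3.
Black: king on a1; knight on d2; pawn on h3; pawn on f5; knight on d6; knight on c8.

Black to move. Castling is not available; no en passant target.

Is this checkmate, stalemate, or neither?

Black to move; black king on a1.
In check: yes, from the white queen on a2.
King squares — b1: attacked by Qa2; a2: attacked by Ka3; b2: attacked by Qa2.
Legal moves for Black: none.
In check with no legal moves → checkmate.

checkmate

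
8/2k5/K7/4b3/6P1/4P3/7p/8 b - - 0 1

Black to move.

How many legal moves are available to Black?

20

Black to move; king on c7.
In check: no.
Legal moves: Kd8, Kc8, Kb8, Kd7, Kd6, Kc6, Bh8, Bg7, Bf6, Bd6, Bf4, Bd4, Bg3, Bc3, Bb2, Ba1, h1=Q, h1=R, h1=B, h1=N.
Count: 20.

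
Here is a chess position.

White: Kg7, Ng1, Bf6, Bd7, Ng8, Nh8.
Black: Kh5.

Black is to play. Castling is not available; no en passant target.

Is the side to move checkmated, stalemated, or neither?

stalemate

Black to move; black king on h5.
In check: no.
King squares — g4: attacked by Bd7; h4: attacked by Bf6; g5: attacked by Bf6; g6: attacked by Kg7; h6: attacked by Kg7.
Legal moves for Black: none.
Not in check and no legal moves → stalemate.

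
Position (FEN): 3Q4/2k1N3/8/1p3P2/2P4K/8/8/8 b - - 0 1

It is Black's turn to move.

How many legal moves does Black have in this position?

2

Black to move; king on c7.
In check: yes, from the white queen on d8.
Legal moves: Kxd8, Kb7.
Count: 2.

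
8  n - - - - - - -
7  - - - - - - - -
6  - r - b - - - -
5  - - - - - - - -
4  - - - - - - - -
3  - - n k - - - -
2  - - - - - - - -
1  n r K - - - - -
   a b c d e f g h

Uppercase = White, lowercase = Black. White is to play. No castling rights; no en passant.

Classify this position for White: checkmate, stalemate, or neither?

checkmate

White to move; white king on c1.
In check: yes, from the black rook on b1.
King squares — b1: attacked by Nc3; d1: attacked by Rb1; b2: attacked by Rb1; c2: attacked by Na1; d2: attacked by Kd3.
Legal moves for White: none.
In check with no legal moves → checkmate.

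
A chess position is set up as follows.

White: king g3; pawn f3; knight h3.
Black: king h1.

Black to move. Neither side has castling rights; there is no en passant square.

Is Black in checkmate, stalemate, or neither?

stalemate

Black to move; black king on h1.
In check: no.
King squares — g1: attacked by Nh3; g2: attacked by Kg3; h2: attacked by Kg3.
Legal moves for Black: none.
Not in check and no legal moves → stalemate.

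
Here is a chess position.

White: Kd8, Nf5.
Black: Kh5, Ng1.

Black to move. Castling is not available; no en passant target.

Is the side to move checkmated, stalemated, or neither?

Black to move; black king on h5.
In check: no.
Legal moves for Black: Kg6, Kg5, Kg4, Nh3, Nf3, Ne2.
Black has 6 legal moves and is not in check → neither.

neither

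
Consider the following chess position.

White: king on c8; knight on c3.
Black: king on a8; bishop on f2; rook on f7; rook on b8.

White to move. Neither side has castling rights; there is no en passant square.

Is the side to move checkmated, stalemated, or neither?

White to move; white king on c8.
In check: yes, from the black rook on b8.
King squares — b7: attacked by Rf7; c7: attacked by Rf7; d7: attacked by Rf7; b8: attacked by Ka8; d8: attacked by Rb8.
Legal moves for White: none.
In check with no legal moves → checkmate.

checkmate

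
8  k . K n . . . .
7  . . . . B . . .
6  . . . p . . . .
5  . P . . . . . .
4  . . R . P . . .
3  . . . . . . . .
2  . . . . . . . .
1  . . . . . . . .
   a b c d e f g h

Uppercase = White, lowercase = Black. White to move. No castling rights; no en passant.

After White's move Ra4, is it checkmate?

yes

After Ra4: black king on a8; in check: yes, from the white rook on a4.
King squares — a7: attacked by Ra4; b7: attacked by Kc8; b8: attacked by Kc8.
Black has no legal moves → checkmate.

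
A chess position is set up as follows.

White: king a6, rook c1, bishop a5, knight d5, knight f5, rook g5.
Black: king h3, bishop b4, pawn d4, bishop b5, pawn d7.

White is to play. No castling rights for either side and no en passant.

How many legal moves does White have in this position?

White to move; king on a6.
In check: yes, from the black bishop on b5.
Legal moves: Kb7, Ka7, Kb6, Kxb5.
Count: 4.

4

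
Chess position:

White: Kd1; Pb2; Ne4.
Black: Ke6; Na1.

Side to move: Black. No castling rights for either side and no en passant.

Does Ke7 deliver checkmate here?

After Ke7: white king on d1; in check: no.
White is not in check, so this cannot be checkmate.

no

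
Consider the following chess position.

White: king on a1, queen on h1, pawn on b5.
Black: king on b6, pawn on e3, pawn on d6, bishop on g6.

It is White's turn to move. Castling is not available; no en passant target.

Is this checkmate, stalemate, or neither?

neither

White to move; white king on a1.
In check: no.
Legal moves for White include: Qh8, Qa8, Qh7, Qb7+, Qh6, Qc6+, Qh5, Qd5, Qh4, Qe4, Qh3, Qf3, Qh2, Qg2, Qg1, Qf1, Qe1, Qd1, ... (list truncated; more exist).
White has legal moves and is not in check → neither.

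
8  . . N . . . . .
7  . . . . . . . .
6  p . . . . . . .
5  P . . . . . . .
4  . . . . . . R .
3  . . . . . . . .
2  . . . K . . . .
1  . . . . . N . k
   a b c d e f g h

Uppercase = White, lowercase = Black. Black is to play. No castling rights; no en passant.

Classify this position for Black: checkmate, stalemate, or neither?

stalemate

Black to move; black king on h1.
In check: no.
King squares — g1: attacked by Rg4; g2: attacked by Rg4; h2: attacked by Nf1.
Legal moves for Black: none.
Not in check and no legal moves → stalemate.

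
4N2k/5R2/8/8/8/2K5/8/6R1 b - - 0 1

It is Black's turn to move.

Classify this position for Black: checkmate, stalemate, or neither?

stalemate

Black to move; black king on h8.
In check: no.
King squares — g7: attacked by Rg1; h7: attacked by Rf7; g8: attacked by Rg1.
Legal moves for Black: none.
Not in check and no legal moves → stalemate.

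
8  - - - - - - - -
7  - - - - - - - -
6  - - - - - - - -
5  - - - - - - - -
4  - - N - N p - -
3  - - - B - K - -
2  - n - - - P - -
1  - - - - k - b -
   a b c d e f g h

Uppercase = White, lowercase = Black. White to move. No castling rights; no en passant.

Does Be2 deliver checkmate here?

no

After Be2: black king on e1; in check: no.
Black is not in check, so this cannot be checkmate.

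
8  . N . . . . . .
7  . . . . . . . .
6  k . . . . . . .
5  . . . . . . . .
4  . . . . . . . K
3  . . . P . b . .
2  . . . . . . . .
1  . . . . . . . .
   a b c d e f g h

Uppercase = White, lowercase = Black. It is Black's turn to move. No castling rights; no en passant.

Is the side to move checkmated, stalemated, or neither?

neither

Black to move; black king on a6.
In check: yes, from the white knight on b8.
King squares — a5: available; b5: available; b6: available; a7: available; b7: available.
Legal moves for Black: Kb7, Ka7, Kb6, Kb5, Ka5.
Black is in check but has 5 legal moves → neither.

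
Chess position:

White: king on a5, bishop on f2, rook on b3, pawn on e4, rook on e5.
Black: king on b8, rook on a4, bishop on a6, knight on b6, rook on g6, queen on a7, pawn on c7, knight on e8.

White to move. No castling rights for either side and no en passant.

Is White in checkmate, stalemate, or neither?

White to move; white king on a5.
In check: yes, from the black rook on a4.
King squares — a4: attacked by Nb6; b4: attacked by Ra4; b5: attacked by Ba6; a6: attacked by Ra4; b6: attacked by Rg6.
Legal moves for White: none.
In check with no legal moves → checkmate.

checkmate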